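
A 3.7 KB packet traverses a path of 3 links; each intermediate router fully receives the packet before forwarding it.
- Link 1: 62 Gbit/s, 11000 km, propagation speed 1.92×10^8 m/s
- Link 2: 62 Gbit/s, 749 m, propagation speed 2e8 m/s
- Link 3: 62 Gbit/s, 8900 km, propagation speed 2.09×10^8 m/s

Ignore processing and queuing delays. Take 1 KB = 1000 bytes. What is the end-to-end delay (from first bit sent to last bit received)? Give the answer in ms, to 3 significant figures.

99.9 ms

L = 29600 bits.
Transmission delay per hop = L/R = 29600/62000000000 = 0.000477419 ms; 3 hops → 0.00143226 ms.
Propagation delays (d/s per hop): 57.2917, 0.003745, 42.5837 ms; sum = 99.8791 ms.
End-to-end = 99.9 ms.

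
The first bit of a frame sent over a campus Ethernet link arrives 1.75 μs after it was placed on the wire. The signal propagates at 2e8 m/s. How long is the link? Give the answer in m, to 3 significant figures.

d = s × t_prop = 200000000 × 1.75e-06 = 350 m.

350 m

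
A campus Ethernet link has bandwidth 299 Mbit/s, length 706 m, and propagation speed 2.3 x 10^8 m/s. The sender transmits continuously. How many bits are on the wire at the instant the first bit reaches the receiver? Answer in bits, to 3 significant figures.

918 bits

Propagation delay = 706 / 2.3e+08 = 3.06957e-06 s.
BDP = R × t_prop = 299000000 × 3.06957e-06 = 917.8 bits.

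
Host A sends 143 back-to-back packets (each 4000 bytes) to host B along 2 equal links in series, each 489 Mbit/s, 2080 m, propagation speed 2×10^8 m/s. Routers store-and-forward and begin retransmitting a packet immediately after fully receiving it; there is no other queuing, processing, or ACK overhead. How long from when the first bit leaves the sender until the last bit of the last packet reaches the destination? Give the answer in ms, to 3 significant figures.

Per-hop transmission t_tx = L/R = 32000/489000000 = 0.0654397 ms.
Per-hop propagation t_prop = 2080/200000000 = 0.0104 ms.
Pipeline fill: first packet needs 2·t_tx to clear all hops; remaining 142 packets each add one t_tx.
Total = (2+143-1)·t_tx + 2·t_prop = 144·0.0654397 + 2·0.0104 = 9.44 ms.

9.44 ms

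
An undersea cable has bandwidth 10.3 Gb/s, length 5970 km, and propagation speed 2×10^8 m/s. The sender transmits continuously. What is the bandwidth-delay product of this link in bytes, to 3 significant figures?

Propagation delay = 5970000 / 200000000 = 0.02985 s.
BDP = R × t_prop = 10300000000 × 0.02985 = 307455000 bits.
In bytes: 307455000/8 = 38400000 bytes.

38400000 bytes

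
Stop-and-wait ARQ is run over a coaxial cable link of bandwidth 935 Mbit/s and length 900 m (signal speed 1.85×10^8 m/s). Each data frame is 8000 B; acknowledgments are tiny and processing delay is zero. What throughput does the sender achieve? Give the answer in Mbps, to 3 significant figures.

t_tx = L/R = 64000/935000000 = 6.84492e-05 s.
t_prop = 900/185000000 = 4.86486e-06 s; RTT = 9.72973e-06 s.
Cycle = t_tx + RTT = 7.81789e-05 s.
Throughput = L / cycle = 64000 / 7.81789e-05 = 819 Mbps.

819 Mbps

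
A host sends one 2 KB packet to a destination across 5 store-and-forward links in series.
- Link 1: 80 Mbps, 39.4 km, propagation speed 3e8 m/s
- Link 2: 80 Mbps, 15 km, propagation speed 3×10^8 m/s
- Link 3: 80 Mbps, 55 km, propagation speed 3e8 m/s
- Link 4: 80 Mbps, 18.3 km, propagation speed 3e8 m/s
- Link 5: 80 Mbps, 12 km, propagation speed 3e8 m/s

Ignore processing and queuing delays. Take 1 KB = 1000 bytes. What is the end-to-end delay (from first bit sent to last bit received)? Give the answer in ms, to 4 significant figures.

L = 16000 bits.
Transmission delay per hop = L/R = 16000/80000000 = 0.2 ms; 5 hops → 1 ms.
Propagation delays (d/s per hop): 0.131333, 0.05, 0.183333, 0.061, 0.04 ms; sum = 0.465667 ms.
End-to-end = 1.466 ms.

1.466 ms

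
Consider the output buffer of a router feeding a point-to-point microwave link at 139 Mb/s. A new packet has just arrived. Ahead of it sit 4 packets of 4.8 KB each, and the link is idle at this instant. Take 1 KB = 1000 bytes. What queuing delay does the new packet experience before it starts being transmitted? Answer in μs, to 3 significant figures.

Each queued packet: L/R = 38400/139000000 = 276.259 μs.
4 queued → 1105.04 μs.
Queuing delay = 1110 μs.

1110 μs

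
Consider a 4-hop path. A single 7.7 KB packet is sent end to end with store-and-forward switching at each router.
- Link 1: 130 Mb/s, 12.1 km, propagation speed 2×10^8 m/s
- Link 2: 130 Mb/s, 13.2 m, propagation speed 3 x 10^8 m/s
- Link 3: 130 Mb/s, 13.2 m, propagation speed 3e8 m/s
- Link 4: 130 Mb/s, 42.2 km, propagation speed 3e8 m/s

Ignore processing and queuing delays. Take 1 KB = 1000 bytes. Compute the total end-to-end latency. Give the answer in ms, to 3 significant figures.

2.10 ms

L = 61600 bits.
Transmission delay per hop = L/R = 61600/130000000 = 0.473846 ms; 4 hops → 1.89538 ms.
Propagation delays (d/s per hop): 0.0605, 4.4e-05, 4.4e-05, 0.140667 ms; sum = 0.201255 ms.
End-to-end = 2.10 ms.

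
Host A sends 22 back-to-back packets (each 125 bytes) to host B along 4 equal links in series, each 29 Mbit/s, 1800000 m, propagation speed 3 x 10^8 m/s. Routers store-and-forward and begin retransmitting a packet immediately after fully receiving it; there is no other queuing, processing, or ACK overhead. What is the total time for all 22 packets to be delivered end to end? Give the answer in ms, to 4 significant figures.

Per-hop transmission t_tx = L/R = 1000/29000000 = 0.0344828 ms.
Per-hop propagation t_prop = 1800000/300000000 = 6 ms.
Pipeline fill: first packet needs 4·t_tx to clear all hops; remaining 21 packets each add one t_tx.
Total = (4+22-1)·t_tx + 4·t_prop = 25·0.0344828 + 4·6 = 24.86 ms.

24.86 ms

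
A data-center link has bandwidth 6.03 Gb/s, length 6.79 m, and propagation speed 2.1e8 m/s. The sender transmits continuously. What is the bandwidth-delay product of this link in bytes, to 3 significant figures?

Propagation delay = 6.79 / 210000000 = 3.23333e-08 s.
BDP = R × t_prop = 6030000000 × 3.23333e-08 = 194.97 bits.
In bytes: 194.97/8 = 24.4 bytes.

24.4 bytes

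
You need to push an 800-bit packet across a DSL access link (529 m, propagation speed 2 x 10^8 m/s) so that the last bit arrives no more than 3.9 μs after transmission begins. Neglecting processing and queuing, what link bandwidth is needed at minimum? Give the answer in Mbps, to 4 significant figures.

Propagation delay = 529 / 200000000 = 2.645 μs.
Transmission budget = 3.9 − 2.645 = 1.255 μs.
R ≥ L / t_tx = 800 bits / 1.255e-06 s = 637.5 Mbps.

637.5 Mbps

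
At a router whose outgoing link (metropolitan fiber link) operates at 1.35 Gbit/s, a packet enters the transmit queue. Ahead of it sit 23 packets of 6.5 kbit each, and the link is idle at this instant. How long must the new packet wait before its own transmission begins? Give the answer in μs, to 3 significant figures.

Each queued packet: L/R = 6500/1350000000 = 4.81481 μs.
23 queued → 110.741 μs.
Queuing delay = 111 μs.

111 μs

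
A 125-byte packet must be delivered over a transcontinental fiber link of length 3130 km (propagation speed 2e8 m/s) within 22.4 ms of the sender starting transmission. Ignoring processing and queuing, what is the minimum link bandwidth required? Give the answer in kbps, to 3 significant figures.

L = 1000 bits.
Propagation delay = 3130000 / 200000000 = 15.65 ms.
Transmission budget = 22.4 − 15.65 = 6.75 ms.
R ≥ L / t_tx = 1000 bits / 0.00675 s = 148 kbps.

148 kbps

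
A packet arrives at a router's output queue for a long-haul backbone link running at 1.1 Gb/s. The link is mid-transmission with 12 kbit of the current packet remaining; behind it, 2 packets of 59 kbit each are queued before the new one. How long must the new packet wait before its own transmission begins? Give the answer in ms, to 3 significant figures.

Each queued packet: L/R = 59000/1100000000 = 0.0536364 ms.
2 queued → 0.107273 ms.
Plus remaining 12000 bits of current packet: 0.0109091 ms.
Queuing delay = 0.118 ms.

0.118 ms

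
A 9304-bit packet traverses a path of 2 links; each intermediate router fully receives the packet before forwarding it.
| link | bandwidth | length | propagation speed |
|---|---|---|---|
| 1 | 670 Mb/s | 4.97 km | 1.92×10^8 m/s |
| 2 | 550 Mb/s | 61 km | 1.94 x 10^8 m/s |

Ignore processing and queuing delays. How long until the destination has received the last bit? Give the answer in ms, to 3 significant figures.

Transmission delays (L/R per hop): 0.0138866, 0.0169164 ms; sum = 0.0308029 ms.
Propagation delays (d/s per hop): 0.0258854, 0.314433 ms; sum = 0.340318 ms.
End-to-end = 0.371 ms.

0.371 ms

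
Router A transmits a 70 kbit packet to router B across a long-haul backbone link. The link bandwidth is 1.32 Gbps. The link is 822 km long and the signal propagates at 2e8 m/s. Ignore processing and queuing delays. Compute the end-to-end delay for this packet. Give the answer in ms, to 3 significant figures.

L = 70000 bits.
Transmission delay = L/R = 70000 / 1320000000 = 0.0530303 ms.
Propagation delay = d/s = 822000 m / 200000000 m/s = 4.11 ms.
Total = 4.16 ms.

4.16 ms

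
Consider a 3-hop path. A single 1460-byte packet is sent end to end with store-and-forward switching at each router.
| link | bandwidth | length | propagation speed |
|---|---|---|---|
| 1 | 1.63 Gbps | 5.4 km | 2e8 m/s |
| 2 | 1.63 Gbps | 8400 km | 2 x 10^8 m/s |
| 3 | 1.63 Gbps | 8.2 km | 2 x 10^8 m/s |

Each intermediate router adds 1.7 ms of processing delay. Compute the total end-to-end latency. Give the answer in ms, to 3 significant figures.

L = 1460 × 8 = 11680 bits.
Transmission delay per hop = L/R = 11680/1630000000 = 0.00716564 ms; 3 hops → 0.0214969 ms.
Propagation delays (d/s per hop): 0.027, 42, 0.041 ms; sum = 42.068 ms.
Processing at 2 router(s): 2 × 1.7 ms = 3.4 ms.
End-to-end = 45.5 ms.

45.5 ms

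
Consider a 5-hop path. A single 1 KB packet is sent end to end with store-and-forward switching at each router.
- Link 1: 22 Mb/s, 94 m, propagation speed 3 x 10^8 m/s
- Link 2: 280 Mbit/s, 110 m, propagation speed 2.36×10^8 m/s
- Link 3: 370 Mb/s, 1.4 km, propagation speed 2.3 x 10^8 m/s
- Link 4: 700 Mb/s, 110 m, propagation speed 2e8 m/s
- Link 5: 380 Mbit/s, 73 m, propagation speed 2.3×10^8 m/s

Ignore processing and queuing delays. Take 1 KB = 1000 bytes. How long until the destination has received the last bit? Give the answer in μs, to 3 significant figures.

L = 8000 bits.
Transmission delays (L/R per hop): 363.636, 28.5714, 21.6216, 11.4286, 21.0526 μs; sum = 446.311 μs.
Propagation delays (d/s per hop): 0.313333, 0.466102, 6.08696, 0.55, 0.317391 μs; sum = 7.73378 μs.
End-to-end = 454 μs.

454 μs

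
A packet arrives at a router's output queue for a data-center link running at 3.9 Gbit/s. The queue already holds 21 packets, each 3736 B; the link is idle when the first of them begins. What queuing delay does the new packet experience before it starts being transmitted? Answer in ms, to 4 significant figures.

0.1609 ms

Each queued packet: L/R = 29888/3900000000 = 0.00766359 ms.
21 queued → 0.160935 ms.
Queuing delay = 0.1609 ms.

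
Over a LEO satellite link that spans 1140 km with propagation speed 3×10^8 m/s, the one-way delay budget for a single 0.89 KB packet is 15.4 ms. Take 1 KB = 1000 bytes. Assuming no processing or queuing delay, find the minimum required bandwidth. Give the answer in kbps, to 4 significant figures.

613.8 kbps

L = 7120 bits.
Propagation delay = 1140000 / 300000000 = 3.8 ms.
Transmission budget = 15.4 − 3.8 = 11.6 ms.
R ≥ L / t_tx = 7120 bits / 0.0116 s = 613.8 kbps.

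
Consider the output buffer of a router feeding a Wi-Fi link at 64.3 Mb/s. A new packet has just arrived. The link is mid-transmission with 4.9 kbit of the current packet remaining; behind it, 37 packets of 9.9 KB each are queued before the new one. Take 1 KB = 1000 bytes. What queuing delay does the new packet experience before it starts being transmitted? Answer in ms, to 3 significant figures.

45.7 ms

Each queued packet: L/R = 79200/64300000 = 1.23173 ms.
37 queued → 45.5739 ms.
Plus remaining 4900 bits of current packet: 0.0762053 ms.
Queuing delay = 45.7 ms.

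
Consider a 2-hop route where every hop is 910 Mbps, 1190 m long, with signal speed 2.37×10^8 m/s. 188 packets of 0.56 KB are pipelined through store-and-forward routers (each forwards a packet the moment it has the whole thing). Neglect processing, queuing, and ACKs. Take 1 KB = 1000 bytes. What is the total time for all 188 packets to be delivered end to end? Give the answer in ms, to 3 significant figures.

0.941 ms

Per-hop transmission t_tx = L/R = 4480/910000000 = 0.00492308 ms.
Per-hop propagation t_prop = 1190/237000000 = 0.0050211 ms.
Pipeline fill: first packet needs 2·t_tx to clear all hops; remaining 187 packets each add one t_tx.
Total = (2+188-1)·t_tx + 2·t_prop = 189·0.00492308 + 2·0.0050211 = 0.941 ms.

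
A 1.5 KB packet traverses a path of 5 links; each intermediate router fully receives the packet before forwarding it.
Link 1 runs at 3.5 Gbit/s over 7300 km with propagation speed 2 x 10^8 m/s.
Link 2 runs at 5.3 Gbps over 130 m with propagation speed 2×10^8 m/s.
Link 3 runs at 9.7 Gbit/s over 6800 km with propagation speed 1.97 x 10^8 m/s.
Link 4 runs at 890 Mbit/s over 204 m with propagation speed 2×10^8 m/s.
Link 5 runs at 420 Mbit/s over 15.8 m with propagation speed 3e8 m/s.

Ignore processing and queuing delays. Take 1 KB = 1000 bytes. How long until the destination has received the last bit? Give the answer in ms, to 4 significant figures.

L = 12000 bits.
Transmission delays (L/R per hop): 0.00342857, 0.00226415, 0.00123711, 0.0134831, 0.0285714 ms; sum = 0.0489844 ms.
Propagation delays (d/s per hop): 36.5, 0.00065, 34.5178, 0.00102, 5.26667e-05 ms; sum = 71.0195 ms.
End-to-end = 71.07 ms.

71.07 ms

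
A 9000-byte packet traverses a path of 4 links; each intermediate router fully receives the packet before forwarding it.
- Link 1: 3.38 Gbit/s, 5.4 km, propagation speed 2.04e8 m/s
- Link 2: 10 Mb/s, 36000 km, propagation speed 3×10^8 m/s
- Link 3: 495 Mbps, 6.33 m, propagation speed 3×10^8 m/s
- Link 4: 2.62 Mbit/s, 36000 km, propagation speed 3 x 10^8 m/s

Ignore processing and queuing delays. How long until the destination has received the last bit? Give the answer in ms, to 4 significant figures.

L = 9000 × 8 = 72000 bits.
Transmission delays (L/R per hop): 0.0213018, 7.2, 0.145455, 27.4809 ms; sum = 34.8477 ms.
Propagation delays (d/s per hop): 0.0264706, 120, 2.11e-05, 120 ms; sum = 240.026 ms.
End-to-end = 274.9 ms.

274.9 ms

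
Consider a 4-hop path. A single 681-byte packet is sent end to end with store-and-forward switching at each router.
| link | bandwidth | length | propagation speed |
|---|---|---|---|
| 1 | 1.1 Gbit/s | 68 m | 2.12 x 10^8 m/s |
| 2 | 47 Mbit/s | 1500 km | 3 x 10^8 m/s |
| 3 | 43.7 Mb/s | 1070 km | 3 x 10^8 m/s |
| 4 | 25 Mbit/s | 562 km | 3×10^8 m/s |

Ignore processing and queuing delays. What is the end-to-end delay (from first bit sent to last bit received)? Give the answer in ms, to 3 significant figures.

L = 681 × 8 = 5448 bits.
Transmission delays (L/R per hop): 0.00495273, 0.115915, 0.124668, 0.21792 ms; sum = 0.463456 ms.
Propagation delays (d/s per hop): 0.000320755, 5, 3.56667, 1.87333 ms; sum = 10.4403 ms.
End-to-end = 10.9 ms.

10.9 ms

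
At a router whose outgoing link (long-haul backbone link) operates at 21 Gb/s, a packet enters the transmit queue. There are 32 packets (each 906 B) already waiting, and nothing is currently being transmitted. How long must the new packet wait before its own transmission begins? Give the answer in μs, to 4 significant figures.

Each queued packet: L/R = 7248/21000000000 = 0.345143 μs.
32 queued → 11.0446 μs.
Queuing delay = 11.04 μs.

11.04 μs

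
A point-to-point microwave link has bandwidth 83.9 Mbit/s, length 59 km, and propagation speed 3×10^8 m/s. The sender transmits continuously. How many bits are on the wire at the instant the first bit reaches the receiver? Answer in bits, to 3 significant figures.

Propagation delay = 59000 / 300000000 = 0.000196667 s.
BDP = R × t_prop = 83900000 × 0.000196667 = 16500.3 bits.

16500 bits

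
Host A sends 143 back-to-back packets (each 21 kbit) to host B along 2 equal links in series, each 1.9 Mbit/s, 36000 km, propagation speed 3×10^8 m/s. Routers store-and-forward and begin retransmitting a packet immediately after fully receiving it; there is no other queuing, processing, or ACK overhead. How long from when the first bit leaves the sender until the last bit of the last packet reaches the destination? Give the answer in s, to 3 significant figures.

Per-hop transmission t_tx = L/R = 21000/1900000 = 0.0110526 s.
Per-hop propagation t_prop = 36000000/300000000 = 0.12 s.
Pipeline fill: first packet needs 2·t_tx to clear all hops; remaining 142 packets each add one t_tx.
Total = (2+143-1)·t_tx + 2·t_prop = 144·0.0110526 + 2·0.12 = 1.83 s.

1.83 s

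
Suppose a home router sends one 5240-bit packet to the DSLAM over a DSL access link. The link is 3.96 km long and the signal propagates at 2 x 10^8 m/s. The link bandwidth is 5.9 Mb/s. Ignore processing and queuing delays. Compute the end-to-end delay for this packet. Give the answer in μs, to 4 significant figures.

907.9 μs

Transmission delay = L/R = 5240 / 5900000 = 888.136 μs.
Propagation delay = d/s = 3960 m / 200000000 m/s = 19.8 μs.
Total = 907.9 μs.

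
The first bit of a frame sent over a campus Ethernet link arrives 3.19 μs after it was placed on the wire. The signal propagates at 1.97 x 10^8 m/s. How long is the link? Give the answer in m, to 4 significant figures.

d = s × t_prop = 197000000 × 3.19e-06 = 628.4 m.

628.4 m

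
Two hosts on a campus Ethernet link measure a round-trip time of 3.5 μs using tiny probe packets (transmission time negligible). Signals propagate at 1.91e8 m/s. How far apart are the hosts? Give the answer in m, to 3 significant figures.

One-way propagation = RTT/2 = 1.75 μs.
d = s × t = 191000000 × 1.75e-06 = 334 m.

334 m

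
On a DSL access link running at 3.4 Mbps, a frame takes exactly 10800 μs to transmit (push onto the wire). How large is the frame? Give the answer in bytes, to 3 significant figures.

4590 bytes

L = R × t_tx = 3400000 b/s × 0.0108 s = 36720 bits.
In bytes: 36720 / 8 = 4590 bytes.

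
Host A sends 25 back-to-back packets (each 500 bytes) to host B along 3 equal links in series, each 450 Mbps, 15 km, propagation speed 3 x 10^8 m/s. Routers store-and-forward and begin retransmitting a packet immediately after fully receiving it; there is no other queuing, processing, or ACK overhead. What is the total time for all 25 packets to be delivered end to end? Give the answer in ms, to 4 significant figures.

Per-hop transmission t_tx = L/R = 4000/450000000 = 0.00888889 ms.
Per-hop propagation t_prop = 15000/300000000 = 0.05 ms.
Pipeline fill: first packet needs 3·t_tx to clear all hops; remaining 24 packets each add one t_tx.
Total = (3+25-1)·t_tx + 3·t_prop = 27·0.00888889 + 3·0.05 = 0.3900 ms.

0.3900 ms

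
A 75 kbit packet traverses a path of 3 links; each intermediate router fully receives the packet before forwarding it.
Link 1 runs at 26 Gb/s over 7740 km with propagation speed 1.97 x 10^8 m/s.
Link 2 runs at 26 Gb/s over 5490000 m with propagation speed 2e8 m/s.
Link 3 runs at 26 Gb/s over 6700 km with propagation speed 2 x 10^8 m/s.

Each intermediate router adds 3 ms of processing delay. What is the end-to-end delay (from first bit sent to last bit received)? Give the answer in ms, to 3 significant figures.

L = 75000 bits.
Transmission delay per hop = L/R = 75000/26000000000 = 0.00288462 ms; 3 hops → 0.00865385 ms.
Propagation delays (d/s per hop): 39.2893, 27.45, 33.5 ms; sum = 100.239 ms.
Processing at 2 router(s): 2 × 3 ms = 6 ms.
End-to-end = 106 ms.

106 ms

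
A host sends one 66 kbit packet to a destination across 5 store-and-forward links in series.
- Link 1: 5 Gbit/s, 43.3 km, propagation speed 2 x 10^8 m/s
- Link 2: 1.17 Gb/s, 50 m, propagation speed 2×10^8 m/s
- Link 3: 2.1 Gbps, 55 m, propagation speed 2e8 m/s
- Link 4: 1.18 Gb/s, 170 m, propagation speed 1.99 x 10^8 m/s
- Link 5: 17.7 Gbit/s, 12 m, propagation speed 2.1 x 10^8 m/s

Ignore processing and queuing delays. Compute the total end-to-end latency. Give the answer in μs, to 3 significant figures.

379 μs

L = 66000 bits.
Transmission delays (L/R per hop): 13.2, 56.4103, 31.4286, 55.9322, 3.72881 μs; sum = 160.7 μs.
Propagation delays (d/s per hop): 216.5, 0.25, 0.275, 0.854271, 0.0571429 μs; sum = 217.936 μs.
End-to-end = 379 μs.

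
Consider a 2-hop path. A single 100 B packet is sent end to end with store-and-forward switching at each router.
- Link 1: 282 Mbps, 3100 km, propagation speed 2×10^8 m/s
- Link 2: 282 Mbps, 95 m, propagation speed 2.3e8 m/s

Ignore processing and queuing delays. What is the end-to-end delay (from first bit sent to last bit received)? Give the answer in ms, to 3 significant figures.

15.5 ms

L = 100 × 8 = 800 bits.
Transmission delay per hop = L/R = 800/282000000 = 0.00283688 ms; 2 hops → 0.00567376 ms.
Propagation delays (d/s per hop): 15.5, 0.000413043 ms; sum = 15.5004 ms.
End-to-end = 15.5 ms.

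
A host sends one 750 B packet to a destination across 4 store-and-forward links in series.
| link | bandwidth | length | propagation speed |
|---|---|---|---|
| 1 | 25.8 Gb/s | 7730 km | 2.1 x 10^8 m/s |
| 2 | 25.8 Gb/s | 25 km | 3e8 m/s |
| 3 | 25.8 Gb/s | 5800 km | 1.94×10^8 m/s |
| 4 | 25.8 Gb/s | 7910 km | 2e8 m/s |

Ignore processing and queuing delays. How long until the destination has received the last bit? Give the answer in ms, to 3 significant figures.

106 ms

L = 750 × 8 = 6000 bits.
Transmission delay per hop = L/R = 6000/25800000000 = 0.000232558 ms; 4 hops → 0.000930233 ms.
Propagation delays (d/s per hop): 36.8095, 0.0833333, 29.8969, 39.55 ms; sum = 106.34 ms.
End-to-end = 106 ms.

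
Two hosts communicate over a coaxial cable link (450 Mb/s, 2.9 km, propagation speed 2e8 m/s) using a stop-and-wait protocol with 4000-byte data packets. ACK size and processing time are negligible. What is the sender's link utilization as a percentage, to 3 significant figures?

t_tx = L/R = 32000/450000000 = 7.11111e-05 s.
t_prop = 2900/200000000 = 1.45e-05 s; RTT = 2.9e-05 s.
Cycle = t_tx + RTT = 0.000100111 s.
Utilization = t_tx / cycle = 7.11111e-05/0.000100111 = 71.0 %.

71.0 %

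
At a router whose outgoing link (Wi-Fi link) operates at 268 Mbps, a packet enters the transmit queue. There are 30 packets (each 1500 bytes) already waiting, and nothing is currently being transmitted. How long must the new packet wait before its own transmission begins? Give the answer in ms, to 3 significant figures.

1.34 ms

Each queued packet: L/R = 12000/268000000 = 0.0447761 ms.
30 queued → 1.34328 ms.
Queuing delay = 1.34 ms.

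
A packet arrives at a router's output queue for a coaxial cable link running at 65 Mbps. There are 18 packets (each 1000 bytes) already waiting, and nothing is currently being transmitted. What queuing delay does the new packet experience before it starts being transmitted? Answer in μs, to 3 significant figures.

Each queued packet: L/R = 8000/65000000 = 123.077 μs.
18 queued → 2215.38 μs.
Queuing delay = 2220 μs.

2220 μs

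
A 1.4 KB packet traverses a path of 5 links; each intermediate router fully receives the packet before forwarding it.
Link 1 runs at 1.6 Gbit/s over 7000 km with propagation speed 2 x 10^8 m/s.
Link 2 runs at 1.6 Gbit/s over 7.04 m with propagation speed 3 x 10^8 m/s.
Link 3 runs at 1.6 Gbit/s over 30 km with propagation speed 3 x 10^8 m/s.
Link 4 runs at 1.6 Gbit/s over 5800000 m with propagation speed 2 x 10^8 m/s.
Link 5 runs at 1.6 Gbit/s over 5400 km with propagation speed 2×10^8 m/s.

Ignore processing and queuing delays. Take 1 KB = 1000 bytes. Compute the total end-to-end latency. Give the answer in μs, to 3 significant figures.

L = 11200 bits.
Transmission delay per hop = L/R = 11200/1600000000 = 7 μs; 5 hops → 35 μs.
Propagation delays (d/s per hop): 35000, 0.0234667, 100, 29000, 27000 μs; sum = 91100 μs.
End-to-end = 91100 μs.

91100 μs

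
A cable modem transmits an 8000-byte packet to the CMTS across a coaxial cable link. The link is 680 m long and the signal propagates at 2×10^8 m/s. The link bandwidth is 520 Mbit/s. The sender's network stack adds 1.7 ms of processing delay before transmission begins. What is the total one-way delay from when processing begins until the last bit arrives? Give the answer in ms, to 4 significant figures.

L = 8000 × 8 = 64000 bits.
Transmission delay = L/R = 64000 / 520000000 = 0.123077 ms.
Propagation delay = d/s = 680 m / 200000000 m/s = 0.0034 ms.
Plus processing delay 1.7 ms = 1.7 ms.
Total = 1.826 ms.

1.826 ms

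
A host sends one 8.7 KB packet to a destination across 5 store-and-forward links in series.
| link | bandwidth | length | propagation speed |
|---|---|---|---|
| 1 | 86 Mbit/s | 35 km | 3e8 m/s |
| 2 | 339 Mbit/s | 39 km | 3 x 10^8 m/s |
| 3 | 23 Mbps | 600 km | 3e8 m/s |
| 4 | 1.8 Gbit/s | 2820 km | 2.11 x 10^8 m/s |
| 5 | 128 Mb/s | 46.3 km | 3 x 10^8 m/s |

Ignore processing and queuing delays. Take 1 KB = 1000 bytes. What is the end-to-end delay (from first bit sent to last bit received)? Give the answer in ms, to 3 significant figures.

20.4 ms

L = 69600 bits.
Transmission delays (L/R per hop): 0.809302, 0.20531, 3.02609, 0.0386667, 0.54375 ms; sum = 4.62312 ms.
Propagation delays (d/s per hop): 0.116667, 0.13, 2, 13.3649, 0.154333 ms; sum = 15.7659 ms.
End-to-end = 20.4 ms.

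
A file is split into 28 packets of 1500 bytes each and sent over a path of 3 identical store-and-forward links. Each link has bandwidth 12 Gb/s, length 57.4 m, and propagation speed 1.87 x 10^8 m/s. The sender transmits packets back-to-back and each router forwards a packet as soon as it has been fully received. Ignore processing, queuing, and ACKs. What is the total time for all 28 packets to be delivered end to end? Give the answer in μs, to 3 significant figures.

30.9 μs

Per-hop transmission t_tx = L/R = 12000/12000000000 = 1 μs.
Per-hop propagation t_prop = 57.4/187000000 = 0.306952 μs.
Pipeline fill: first packet needs 3·t_tx to clear all hops; remaining 27 packets each add one t_tx.
Total = (3+28-1)·t_tx + 3·t_prop = 30·1 + 3·0.306952 = 30.9 μs.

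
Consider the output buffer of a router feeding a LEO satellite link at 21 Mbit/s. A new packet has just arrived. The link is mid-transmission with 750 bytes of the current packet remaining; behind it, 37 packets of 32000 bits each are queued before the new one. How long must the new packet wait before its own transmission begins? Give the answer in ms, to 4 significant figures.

Each queued packet: L/R = 32000/21000000 = 1.52381 ms.
37 queued → 56.381 ms.
Plus remaining 6000 bits of current packet: 0.285714 ms.
Queuing delay = 56.67 ms.

56.67 ms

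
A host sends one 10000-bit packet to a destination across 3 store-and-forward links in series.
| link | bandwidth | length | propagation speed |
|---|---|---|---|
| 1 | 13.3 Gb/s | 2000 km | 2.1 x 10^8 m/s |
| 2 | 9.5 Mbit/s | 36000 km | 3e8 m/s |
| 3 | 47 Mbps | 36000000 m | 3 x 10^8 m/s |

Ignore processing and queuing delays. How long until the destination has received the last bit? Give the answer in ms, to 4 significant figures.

Transmission delays (L/R per hop): 0.00075188, 1.05263, 0.212766 ms; sum = 1.26615 ms.
Propagation delays (d/s per hop): 9.52381, 120, 120 ms; sum = 249.524 ms.
End-to-end = 250.8 ms.

250.8 ms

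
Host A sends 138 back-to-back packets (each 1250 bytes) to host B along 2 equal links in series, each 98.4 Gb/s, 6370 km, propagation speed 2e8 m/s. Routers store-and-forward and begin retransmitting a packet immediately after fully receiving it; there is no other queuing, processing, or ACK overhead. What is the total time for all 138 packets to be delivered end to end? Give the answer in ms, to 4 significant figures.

Per-hop transmission t_tx = L/R = 10000/98400000000 = 0.000101626 ms.
Per-hop propagation t_prop = 6370000/200000000 = 31.85 ms.
Pipeline fill: first packet needs 2·t_tx to clear all hops; remaining 137 packets each add one t_tx.
Total = (2+138-1)·t_tx + 2·t_prop = 139·0.000101626 + 2·31.85 = 63.71 ms.

63.71 ms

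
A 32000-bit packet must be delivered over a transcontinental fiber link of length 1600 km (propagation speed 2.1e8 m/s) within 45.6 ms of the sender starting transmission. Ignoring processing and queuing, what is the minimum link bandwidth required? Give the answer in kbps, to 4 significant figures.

Propagation delay = 1600000 / 210000000 = 7.61905 ms.
Transmission budget = 45.6 − 7.61905 = 37.981 ms.
R ≥ L / t_tx = 32000 bits / 0.037981 s = 842.5 kbps.

842.5 kbps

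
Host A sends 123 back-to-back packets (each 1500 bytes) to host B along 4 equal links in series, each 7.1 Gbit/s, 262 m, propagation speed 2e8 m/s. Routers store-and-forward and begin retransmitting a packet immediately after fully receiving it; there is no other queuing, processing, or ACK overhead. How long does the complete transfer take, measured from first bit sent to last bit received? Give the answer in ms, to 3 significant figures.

Per-hop transmission t_tx = L/R = 12000/7100000000 = 0.00169014 ms.
Per-hop propagation t_prop = 262/200000000 = 0.00131 ms.
Pipeline fill: first packet needs 4·t_tx to clear all hops; remaining 122 packets each add one t_tx.
Total = (4+123-1)·t_tx + 4·t_prop = 126·0.00169014 + 4·0.00131 = 0.218 ms.

0.218 ms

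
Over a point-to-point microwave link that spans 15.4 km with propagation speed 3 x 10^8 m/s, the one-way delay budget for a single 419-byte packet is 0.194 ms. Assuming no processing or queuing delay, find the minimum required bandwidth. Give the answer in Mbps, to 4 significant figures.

L = 3352 bits.
Propagation delay = 15400 / 300000000 = 0.0513333 ms.
Transmission budget = 0.194 − 0.0513333 = 0.142667 ms.
R ≥ L / t_tx = 3352 bits / 0.000142667 s = 23.50 Mbps.

23.50 Mbps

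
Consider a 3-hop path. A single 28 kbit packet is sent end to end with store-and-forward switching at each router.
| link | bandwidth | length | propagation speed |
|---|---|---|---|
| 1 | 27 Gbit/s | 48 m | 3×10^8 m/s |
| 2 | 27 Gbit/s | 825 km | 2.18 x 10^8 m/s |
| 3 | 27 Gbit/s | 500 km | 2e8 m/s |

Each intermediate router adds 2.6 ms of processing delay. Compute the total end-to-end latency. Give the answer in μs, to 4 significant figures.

11490 μs

L = 28000 bits.
Transmission delay per hop = L/R = 28000/27000000000 = 1.03704 μs; 3 hops → 3.11111 μs.
Propagation delays (d/s per hop): 0.16, 3784.4, 2500 μs; sum = 6284.56 μs.
Processing at 2 router(s): 2 × 2.6 ms = 5200 μs.
End-to-end = 11490 μs.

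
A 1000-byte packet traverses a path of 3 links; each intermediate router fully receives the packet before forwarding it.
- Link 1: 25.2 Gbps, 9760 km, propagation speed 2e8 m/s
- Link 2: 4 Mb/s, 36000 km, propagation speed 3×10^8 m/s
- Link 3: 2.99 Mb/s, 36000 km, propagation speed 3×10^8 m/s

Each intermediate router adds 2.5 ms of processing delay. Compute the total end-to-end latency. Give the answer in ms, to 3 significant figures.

L = 1000 × 8 = 8000 bits.
Transmission delays (L/R per hop): 0.00031746, 2, 2.67559 ms; sum = 4.6759 ms.
Propagation delays (d/s per hop): 48.8, 120, 120 ms; sum = 288.8 ms.
Processing at 2 router(s): 2 × 2.5 ms = 5 ms.
End-to-end = 298 ms.

298 ms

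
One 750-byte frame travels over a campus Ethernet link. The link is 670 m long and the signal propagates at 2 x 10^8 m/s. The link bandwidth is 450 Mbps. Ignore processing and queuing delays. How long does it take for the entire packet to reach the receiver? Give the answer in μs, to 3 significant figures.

L = 750 × 8 = 6000 bits.
Transmission delay = L/R = 6000 / 450000000 = 13.3333 μs.
Propagation delay = d/s = 670 m / 200000000 m/s = 3.35 μs.
Total = 16.7 μs.

16.7 μs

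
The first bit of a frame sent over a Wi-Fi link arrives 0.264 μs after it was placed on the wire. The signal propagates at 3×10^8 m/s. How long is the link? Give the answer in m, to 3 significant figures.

79.2 m

d = s × t_prop = 300000000 × 2.64e-07 = 79.2 m.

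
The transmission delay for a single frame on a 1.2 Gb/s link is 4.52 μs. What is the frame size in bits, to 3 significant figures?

5420 bits

L = R × t_tx = 1200000000 b/s × 4.52e-06 s = 5424 bits.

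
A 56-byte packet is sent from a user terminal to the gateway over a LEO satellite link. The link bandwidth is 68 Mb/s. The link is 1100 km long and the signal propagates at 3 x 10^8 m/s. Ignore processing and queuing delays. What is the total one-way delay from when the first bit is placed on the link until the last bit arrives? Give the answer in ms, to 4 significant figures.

L = 56 × 8 = 448 bits.
Transmission delay = L/R = 448 / 68000000 = 0.00658824 ms.
Propagation delay = d/s = 1100000 m / 300000000 m/s = 3.66667 ms.
Total = 3.673 ms.

3.673 ms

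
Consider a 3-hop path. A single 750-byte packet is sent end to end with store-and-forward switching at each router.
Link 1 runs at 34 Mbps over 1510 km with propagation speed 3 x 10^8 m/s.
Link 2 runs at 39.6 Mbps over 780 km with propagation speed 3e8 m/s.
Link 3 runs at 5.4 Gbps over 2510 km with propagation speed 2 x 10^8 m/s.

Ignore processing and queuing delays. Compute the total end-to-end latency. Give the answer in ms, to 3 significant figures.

20.5 ms

L = 750 × 8 = 6000 bits.
Transmission delays (L/R per hop): 0.176471, 0.151515, 0.00111111 ms; sum = 0.329097 ms.
Propagation delays (d/s per hop): 5.03333, 2.6, 12.55 ms; sum = 20.1833 ms.
End-to-end = 20.5 ms.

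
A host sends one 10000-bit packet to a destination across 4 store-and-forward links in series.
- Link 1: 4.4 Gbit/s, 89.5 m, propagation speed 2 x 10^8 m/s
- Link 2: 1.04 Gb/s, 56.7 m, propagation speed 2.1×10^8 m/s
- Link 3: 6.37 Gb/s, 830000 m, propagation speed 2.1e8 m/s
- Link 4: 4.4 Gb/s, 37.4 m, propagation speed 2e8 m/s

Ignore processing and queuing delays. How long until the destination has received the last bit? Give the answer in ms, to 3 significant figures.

3.97 ms

Transmission delays (L/R per hop): 0.00227273, 0.00961538, 0.00156986, 0.00227273 ms; sum = 0.0157307 ms.
Propagation delays (d/s per hop): 0.0004475, 0.00027, 3.95238, 0.000187 ms; sum = 3.95329 ms.
End-to-end = 3.97 ms.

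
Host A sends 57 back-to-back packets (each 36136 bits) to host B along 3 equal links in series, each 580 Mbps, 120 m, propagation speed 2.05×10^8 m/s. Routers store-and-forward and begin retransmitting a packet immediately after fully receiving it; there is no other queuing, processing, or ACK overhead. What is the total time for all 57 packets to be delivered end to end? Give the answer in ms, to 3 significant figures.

3.68 ms

Per-hop transmission t_tx = L/R = 36136/580000000 = 0.0623034 ms.
Per-hop propagation t_prop = 120/2.05e+08 = 0.000585366 ms.
Pipeline fill: first packet needs 3·t_tx to clear all hops; remaining 56 packets each add one t_tx.
Total = (3+57-1)·t_tx + 3·t_prop = 59·0.0623034 + 3·0.000585366 = 3.68 ms.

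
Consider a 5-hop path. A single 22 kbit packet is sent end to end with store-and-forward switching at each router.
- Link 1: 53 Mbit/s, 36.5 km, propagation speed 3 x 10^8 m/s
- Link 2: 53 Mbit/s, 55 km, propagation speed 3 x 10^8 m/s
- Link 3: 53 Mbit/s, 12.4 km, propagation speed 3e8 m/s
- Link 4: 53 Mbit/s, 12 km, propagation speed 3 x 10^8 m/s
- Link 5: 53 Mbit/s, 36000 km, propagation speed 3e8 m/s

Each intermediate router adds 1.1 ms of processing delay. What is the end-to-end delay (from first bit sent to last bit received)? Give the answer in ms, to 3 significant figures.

L = 22000 bits.
Transmission delay per hop = L/R = 22000/53000000 = 0.415094 ms; 5 hops → 2.07547 ms.
Propagation delays (d/s per hop): 0.121667, 0.183333, 0.0413333, 0.04, 120 ms; sum = 120.386 ms.
Processing at 4 router(s): 4 × 1.1 ms = 4.4 ms.
End-to-end = 127 ms.

127 ms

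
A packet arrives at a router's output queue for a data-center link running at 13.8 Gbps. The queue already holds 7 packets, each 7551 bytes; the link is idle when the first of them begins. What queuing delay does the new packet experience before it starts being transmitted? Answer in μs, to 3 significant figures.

Each queued packet: L/R = 60408/13800000000 = 4.37739 μs.
7 queued → 30.6417 μs.
Queuing delay = 30.6 μs.

30.6 μs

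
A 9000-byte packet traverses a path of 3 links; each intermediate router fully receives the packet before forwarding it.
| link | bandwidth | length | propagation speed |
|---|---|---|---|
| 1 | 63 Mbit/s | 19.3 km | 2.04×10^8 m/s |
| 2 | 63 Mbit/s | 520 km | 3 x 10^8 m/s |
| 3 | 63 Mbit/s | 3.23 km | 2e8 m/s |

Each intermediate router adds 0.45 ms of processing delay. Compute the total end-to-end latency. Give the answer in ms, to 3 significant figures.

L = 9000 × 8 = 72000 bits.
Transmission delay per hop = L/R = 72000/63000000 = 1.14286 ms; 3 hops → 3.42857 ms.
Propagation delays (d/s per hop): 0.0946078, 1.73333, 0.01615 ms; sum = 1.84409 ms.
Processing at 2 router(s): 2 × 0.45 ms = 0.9 ms.
End-to-end = 6.17 ms.

6.17 ms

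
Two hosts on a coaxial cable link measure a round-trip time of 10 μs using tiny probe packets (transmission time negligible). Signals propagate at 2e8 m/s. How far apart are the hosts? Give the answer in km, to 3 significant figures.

One-way propagation = RTT/2 = 5 μs.
d = s × t = 200000000 × 5e-06 = 1.00 km.

1.00 km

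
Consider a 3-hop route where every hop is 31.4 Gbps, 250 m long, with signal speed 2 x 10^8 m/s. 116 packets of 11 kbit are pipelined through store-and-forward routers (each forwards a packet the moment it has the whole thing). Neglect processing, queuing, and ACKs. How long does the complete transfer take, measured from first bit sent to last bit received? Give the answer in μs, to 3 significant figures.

45.1 μs

Per-hop transmission t_tx = L/R = 11000/31400000000 = 0.350318 μs.
Per-hop propagation t_prop = 250/200000000 = 1.25 μs.
Pipeline fill: first packet needs 3·t_tx to clear all hops; remaining 115 packets each add one t_tx.
Total = (3+116-1)·t_tx + 3·t_prop = 118·0.350318 + 3·1.25 = 45.1 μs.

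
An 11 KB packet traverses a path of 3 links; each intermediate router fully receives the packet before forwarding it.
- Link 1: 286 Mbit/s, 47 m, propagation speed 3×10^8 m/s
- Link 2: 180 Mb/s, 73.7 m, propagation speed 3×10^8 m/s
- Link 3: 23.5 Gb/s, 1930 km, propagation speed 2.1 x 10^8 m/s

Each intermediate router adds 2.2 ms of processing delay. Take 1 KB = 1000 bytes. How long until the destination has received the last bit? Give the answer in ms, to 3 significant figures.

14.4 ms

L = 88000 bits.
Transmission delays (L/R per hop): 0.307692, 0.488889, 0.00374468 ms; sum = 0.800326 ms.
Propagation delays (d/s per hop): 0.000156667, 0.000245667, 9.19048 ms; sum = 9.19088 ms.
Processing at 2 router(s): 2 × 2.2 ms = 4.4 ms.
End-to-end = 14.4 ms.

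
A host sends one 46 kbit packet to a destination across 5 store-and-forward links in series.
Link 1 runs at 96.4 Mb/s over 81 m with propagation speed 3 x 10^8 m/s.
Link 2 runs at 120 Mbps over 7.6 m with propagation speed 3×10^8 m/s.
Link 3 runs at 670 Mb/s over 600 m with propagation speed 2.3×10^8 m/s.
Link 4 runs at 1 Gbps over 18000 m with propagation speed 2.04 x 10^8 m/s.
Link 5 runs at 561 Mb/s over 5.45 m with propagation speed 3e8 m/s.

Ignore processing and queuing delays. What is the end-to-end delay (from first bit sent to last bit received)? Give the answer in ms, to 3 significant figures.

1.15 ms

L = 46000 bits.
Transmission delays (L/R per hop): 0.477178, 0.383333, 0.0686567, 0.046, 0.0819964 ms; sum = 1.05716 ms.
Propagation delays (d/s per hop): 0.00027, 2.53333e-05, 0.0026087, 0.0882353, 1.81667e-05 ms; sum = 0.0911575 ms.
End-to-end = 1.15 ms.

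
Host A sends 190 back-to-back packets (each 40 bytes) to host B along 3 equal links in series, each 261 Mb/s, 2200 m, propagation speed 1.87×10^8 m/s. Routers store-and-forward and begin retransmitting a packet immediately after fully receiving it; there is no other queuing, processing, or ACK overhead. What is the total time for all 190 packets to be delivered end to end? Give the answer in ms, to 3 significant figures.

0.271 ms

Per-hop transmission t_tx = L/R = 320/261000000 = 0.00122605 ms.
Per-hop propagation t_prop = 2200/187000000 = 0.0117647 ms.
Pipeline fill: first packet needs 3·t_tx to clear all hops; remaining 189 packets each add one t_tx.
Total = (3+190-1)·t_tx + 3·t_prop = 192·0.00122605 + 3·0.0117647 = 0.271 ms.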